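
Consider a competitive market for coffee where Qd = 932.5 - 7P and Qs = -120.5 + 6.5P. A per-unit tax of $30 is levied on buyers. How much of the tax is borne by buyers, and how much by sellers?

Buyers bear 130/9, sellers bear 140/9

Pre-tax equilibrium: P* = 78, Q* = 386.5.
Tax on buyers shifts demand to Qd = 932.5 − 7(P + 30) = 722.5 - 7P.
722.5 - 7P = -120.5 + 6.5P gives seller price Ps = 562/9; buyers pay Pb = 562/9 + 30 = 832/9.
New quantity: Q = 932.5 − 7(832/9) = 5137/18.
Buyer burden = 832/9 − 78 = 130/9; seller burden = 78 − 562/9 = 140/9.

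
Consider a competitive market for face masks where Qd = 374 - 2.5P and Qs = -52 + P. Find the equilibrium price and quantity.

Set Qd = Qs: 374 - 2.5P = -52 + P.
426 = 3.5P, so P* = 852/7.
Q* = 374 − 2.5(852/7) = 488/7.

P* = 852/7, Q* = 488/7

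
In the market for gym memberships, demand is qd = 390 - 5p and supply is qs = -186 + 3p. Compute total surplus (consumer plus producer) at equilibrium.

Total surplus = 240

Equilibrium: 390 - 5p = -186 + 3p gives p* = 72, q* = 30.
Demand choke price: p = 78; supply starts at p = 62.
CS = ½(78 − 72)(30) = 90; PS = ½(72 − 62)(30) = 150.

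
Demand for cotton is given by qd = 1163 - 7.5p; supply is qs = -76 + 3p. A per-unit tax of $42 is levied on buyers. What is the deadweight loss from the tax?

Deadweight loss = 1890

Pre-tax equilibrium: p* = 118, q* = 278.
Tax on buyers shifts demand to qd = 1163 − 7.5(p + 42) = 848 - 7.5p.
848 - 7.5p = -76 + 3p gives seller price ps = 88; buyers pay pb = 88 + 42 = 130.
New quantity: q = 1163 − 7.5(130) = 188.
DWL = ½ × 42 × (278 − 188) = 1890.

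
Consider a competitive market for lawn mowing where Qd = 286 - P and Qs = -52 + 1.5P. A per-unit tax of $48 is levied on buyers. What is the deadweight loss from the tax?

Pre-tax equilibrium: P* = 135.2, Q* = 150.8.
Tax on buyers shifts demand to Qd = 286 − 1(P + 48) = 238 - P.
238 - P = -52 + 1.5P gives seller price Ps = 116; buyers pay Pb = 116 + 48 = 164.
New quantity: Q = 286 − 1(164) = 122.
DWL = ½ × 48 × (150.8 − 122) = 691.2.

Deadweight loss = 691.2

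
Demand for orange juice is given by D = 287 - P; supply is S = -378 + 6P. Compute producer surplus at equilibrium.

Equilibrium: 287 - P = -378 + 6P gives P* = 95, Q* = 192.
Supply starts at P = 63 (where S = 0).
PS = ½(95 − 63)(192) = 3072.

Producer surplus = 3072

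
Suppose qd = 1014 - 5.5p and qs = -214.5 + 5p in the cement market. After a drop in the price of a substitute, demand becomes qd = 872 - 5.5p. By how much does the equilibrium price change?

Δp = -284/21

Original equilibrium: p* = 117, q* = 370.5.
New equilibrium: 872 - 5.5p = -214.5 + 5p, so 1086.5 = 10.5p and p' = 2173/21; q' = 872 − 5.5(2173/21) = 12721/42.
Change in price: 2173/21 − 117 = -284/21.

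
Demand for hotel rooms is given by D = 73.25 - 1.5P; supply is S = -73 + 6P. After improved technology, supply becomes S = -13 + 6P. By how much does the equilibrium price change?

Original equilibrium: P* = 19.5, Q* = 44.
New equilibrium: 73.25 - 1.5P = -13 + 6P, so 86.25 = 7.5P and P' = 11.5; Q' = 73.25 − 1.5(11.5) = 56.
Change in price: 11.5 − 19.5 = -8.

ΔP = -8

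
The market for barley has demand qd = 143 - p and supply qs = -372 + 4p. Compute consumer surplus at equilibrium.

Equilibrium: 143 - p = -372 + 4p gives p* = 103, q* = 40.
Demand choke price (qd = 0): p = 143.
CS = ½(143 − 103)(40) = 800.

Consumer surplus = 800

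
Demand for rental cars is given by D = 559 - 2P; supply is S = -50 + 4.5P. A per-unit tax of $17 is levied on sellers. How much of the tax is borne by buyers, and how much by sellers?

Pre-tax equilibrium: P* = 1218/13, Q* = 4831/13.
Tax on sellers shifts supply to S = -50 + 4.5(P − 17) = -126.5 + 4.5P.
559 - 2P = -126.5 + 4.5P gives buyer price Pb = 1371/13; sellers receive Ps = 1371/13 − 17 = 1150/13.
New quantity: Q = 559 − 2(1371/13) = 4525/13.
Buyer burden = 1371/13 − 1218/13 = 153/13; seller burden = 1218/13 − 1150/13 = 68/13.

Buyers bear 153/13, sellers bear 68/13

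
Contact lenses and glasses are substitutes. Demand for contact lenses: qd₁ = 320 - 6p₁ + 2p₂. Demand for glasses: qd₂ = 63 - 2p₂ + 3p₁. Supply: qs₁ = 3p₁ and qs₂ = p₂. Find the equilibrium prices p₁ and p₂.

Market 1: 320 - 6p₁ + 2p₂ = 3p₁ → 9p₁ - 2p₂ = 320.
Market 2: 3p₂ - 3p₁ = 63.
Eliminating p₂: 3×(1) + 2×(2) gives 21p₁ = 1086, so p₁ = 362/7.
Back-substitute into (2): p₂ = (63 + 3×362/7) / 3 = 509/7.

p₁ = 362/7, p₂ = 509/7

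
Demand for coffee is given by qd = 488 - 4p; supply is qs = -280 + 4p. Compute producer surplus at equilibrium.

Equilibrium: 488 - 4p = -280 + 4p gives p* = 96, q* = 104.
Supply starts at p = 70 (where qs = 0).
PS = ½(96 − 70)(104) = 1352.

Producer surplus = 1352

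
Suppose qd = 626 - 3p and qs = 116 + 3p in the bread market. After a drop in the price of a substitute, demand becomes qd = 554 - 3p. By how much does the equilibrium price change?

Original equilibrium: p* = 85, q* = 371.
New equilibrium: 554 - 3p = 116 + 3p, so 438 = 6p and p' = 73; q' = 554 − 3(73) = 335.
Change in price: 73 − 85 = -12.

Δp = -12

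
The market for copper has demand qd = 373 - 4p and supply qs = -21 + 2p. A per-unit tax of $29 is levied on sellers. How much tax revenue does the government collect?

Pre-tax equilibrium: p* = 197/3, q* = 331/3.
Tax on sellers shifts supply to qs = -21 + 2(p − 29) = -79 + 2p.
373 - 4p = -79 + 2p gives buyer price pb = 226/3; sellers receive ps = 226/3 − 29 = 139/3.
New quantity: q = 373 − 4(226/3) = 215/3.
Revenue = 29 × 215/3 = 6235/3.

Tax revenue = 6235/3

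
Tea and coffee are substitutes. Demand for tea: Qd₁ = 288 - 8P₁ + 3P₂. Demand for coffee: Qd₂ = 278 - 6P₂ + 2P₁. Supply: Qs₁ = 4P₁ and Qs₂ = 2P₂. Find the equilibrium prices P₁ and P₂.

Market 1: 288 - 8P₁ + 3P₂ = 4P₁ → 12P₁ - 3P₂ = 288.
Market 2: 8P₂ - 2P₁ = 278.
Eliminating P₂: 8×(1) + 3×(2) gives 90P₁ = 3138, so P₁ = 523/15.
Back-substitute into (2): P₂ = (278 + 2×523/15) / 8 = 652/15.

P₁ = 523/15, P₂ = 652/15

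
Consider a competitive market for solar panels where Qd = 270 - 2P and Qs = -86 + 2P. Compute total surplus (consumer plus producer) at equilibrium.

Total surplus = 4232

Equilibrium: 270 - 2P = -86 + 2P gives P* = 89, Q* = 92.
Demand choke price: P = 135; supply starts at P = 43.
CS = ½(135 − 89)(92) = 2116; PS = ½(89 − 43)(92) = 2116.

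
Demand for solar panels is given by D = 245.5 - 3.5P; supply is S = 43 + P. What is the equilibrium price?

P* = 45

Set D = S: 245.5 - 3.5P = 43 + P.
202.5 = 4.5P, so P* = 45.
Q* = 245.5 − 3.5(45) = 88.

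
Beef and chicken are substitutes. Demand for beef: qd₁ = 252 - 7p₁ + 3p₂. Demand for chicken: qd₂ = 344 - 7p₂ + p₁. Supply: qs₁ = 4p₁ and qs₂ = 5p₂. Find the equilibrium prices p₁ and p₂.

Market 1: 252 - 7p₁ + 3p₂ = 4p₁ → 11p₁ - 3p₂ = 252.
Market 2: 12p₂ - p₁ = 344.
Eliminating p₂: 12×(1) + 3×(2) gives 129p₁ = 4056, so p₁ = 1352/43.
Back-substitute into (2): p₂ = (344 + 1×1352/43) / 12 = 4036/129.

p₁ = 1352/43, p₂ = 4036/129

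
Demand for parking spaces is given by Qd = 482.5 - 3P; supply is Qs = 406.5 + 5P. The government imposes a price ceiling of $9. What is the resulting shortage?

Shortage = 4

Equilibrium price would be P* = 9.5, so the ceiling at 9 binds.
At P = 9: Qd = 482.5 − 3(9) = 455.5, Qs = 406.5 + 5(9) = 451.5.
Shortage = 455.5 − 451.5 = 4.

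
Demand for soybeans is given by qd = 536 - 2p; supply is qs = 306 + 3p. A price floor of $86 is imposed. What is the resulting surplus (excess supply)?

Equilibrium price would be p* = 46, so the floor at 86 binds.
At p = 86: qd = 364, qs = 564.
Surplus = 564 − 364 = 200.

Surplus = 200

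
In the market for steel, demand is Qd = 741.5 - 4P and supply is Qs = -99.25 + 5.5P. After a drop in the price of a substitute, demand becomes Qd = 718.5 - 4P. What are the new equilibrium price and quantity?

P' = 3271/38, Q' = 14219/38

Original equilibrium: P* = 88.5, Q* = 387.5.
New equilibrium: 718.5 - 4P = -99.25 + 5.5P, so 817.75 = 9.5P and P' = 3271/38; Q' = 718.5 − 4(3271/38) = 14219/38.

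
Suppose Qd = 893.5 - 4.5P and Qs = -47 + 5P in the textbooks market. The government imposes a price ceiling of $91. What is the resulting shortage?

Equilibrium price would be P* = 99, so the ceiling at 91 binds.
At P = 91: Qd = 893.5 − 4.5(91) = 484, Qs = -47 + 5(91) = 408.
Shortage = 484 − 408 = 76.

Shortage = 76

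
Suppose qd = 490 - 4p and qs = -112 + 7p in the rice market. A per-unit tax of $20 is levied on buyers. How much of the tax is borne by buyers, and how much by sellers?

Buyers bear 140/11, sellers bear 80/11

Pre-tax equilibrium: p* = 602/11, q* = 2982/11.
Tax on buyers shifts demand to qd = 490 − 4(p + 20) = 410 - 4p.
410 - 4p = -112 + 7p gives seller price ps = 522/11; buyers pay pb = 522/11 + 20 = 742/11.
New quantity: q = 490 − 4(742/11) = 2422/11.
Buyer burden = 742/11 − 602/11 = 140/11; seller burden = 602/11 − 522/11 = 80/11.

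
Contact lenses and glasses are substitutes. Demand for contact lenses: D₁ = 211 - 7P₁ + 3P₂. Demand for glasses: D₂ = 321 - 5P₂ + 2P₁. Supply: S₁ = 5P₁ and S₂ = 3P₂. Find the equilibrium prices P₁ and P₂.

P₁ = 2651/90, P₂ = 2137/45

Market 1: 211 - 7P₁ + 3P₂ = 5P₁ → 12P₁ - 3P₂ = 211.
Market 2: 8P₂ - 2P₁ = 321.
Eliminating P₂: 8×(1) + 3×(2) gives 90P₁ = 2651, so P₁ = 2651/90.
Back-substitute into (2): P₂ = (321 + 2×2651/90) / 8 = 2137/45.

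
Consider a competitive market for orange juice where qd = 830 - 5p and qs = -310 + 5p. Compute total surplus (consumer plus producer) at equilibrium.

Total surplus = 13520

Equilibrium: 830 - 5p = -310 + 5p gives p* = 114, q* = 260.
Demand choke price: p = 166; supply starts at p = 62.
CS = ½(166 − 114)(260) = 6760; PS = ½(114 − 62)(260) = 6760.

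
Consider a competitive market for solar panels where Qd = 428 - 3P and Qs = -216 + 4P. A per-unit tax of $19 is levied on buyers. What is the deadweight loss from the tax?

Pre-tax equilibrium: P* = 92, Q* = 152.
Tax on buyers shifts demand to Qd = 428 − 3(P + 19) = 371 - 3P.
371 - 3P = -216 + 4P gives seller price Ps = 587/7; buyers pay Pb = 587/7 + 19 = 720/7.
New quantity: Q = 428 − 3(720/7) = 836/7.
DWL = ½ × 19 × (152 − 836/7) = 2166/7.

Deadweight loss = 2166/7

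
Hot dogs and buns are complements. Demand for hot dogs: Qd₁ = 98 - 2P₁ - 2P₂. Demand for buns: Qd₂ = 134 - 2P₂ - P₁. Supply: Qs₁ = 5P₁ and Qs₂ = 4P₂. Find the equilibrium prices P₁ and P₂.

P₁ = 8, P₂ = 21

Market 1: 98 - 2P₁ - 2P₂ = 5P₁ → 7P₁ + 2P₂ = 98.
Market 2: 6P₂ + P₁ = 134.
Eliminating P₂: 6×(1) − 2×(2) gives 40P₁ = 320, so P₁ = 8.
Back-substitute into (2): P₂ = (134 − 1×8) / 6 = 21.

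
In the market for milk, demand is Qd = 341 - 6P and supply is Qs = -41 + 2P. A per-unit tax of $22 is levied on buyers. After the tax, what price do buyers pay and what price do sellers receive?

Pre-tax equilibrium: P* = 47.75, Q* = 54.5.
Tax on buyers shifts demand to Qd = 341 − 6(P + 22) = 209 - 6P.
209 - 6P = -41 + 2P gives seller price Ps = 31.25; buyers pay Pb = 31.25 + 22 = 53.25.
New quantity: Q = 341 − 6(53.25) = 21.5.

Buyers pay $53.25, sellers receive $31.25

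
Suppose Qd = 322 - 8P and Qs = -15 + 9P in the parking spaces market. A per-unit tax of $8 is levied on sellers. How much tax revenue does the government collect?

Pre-tax equilibrium: P* = 337/17, Q* = 2778/17.
Tax on sellers shifts supply to Qs = -15 + 9(P − 8) = -87 + 9P.
322 - 8P = -87 + 9P gives buyer price Pb = 409/17; sellers receive Ps = 409/17 − 8 = 273/17.
New quantity: Q = 322 − 8(409/17) = 2202/17.
Revenue = 8 × 2202/17 = 17616/17.

Tax revenue = 17616/17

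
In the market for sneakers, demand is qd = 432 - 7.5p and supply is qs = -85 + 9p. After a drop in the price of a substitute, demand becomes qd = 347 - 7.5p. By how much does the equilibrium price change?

Δp = -170/33

Original equilibrium: p* = 94/3, q* = 197.
New equilibrium: 347 - 7.5p = -85 + 9p, so 432 = 16.5p and p' = 288/11; q' = 347 − 7.5(288/11) = 1657/11.
Change in price: 288/11 − 94/3 = -170/33.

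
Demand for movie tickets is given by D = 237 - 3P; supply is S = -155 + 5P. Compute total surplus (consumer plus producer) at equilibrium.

Equilibrium: 237 - 3P = -155 + 5P gives P* = 49, Q* = 90.
Demand choke price: P = 79; supply starts at P = 31.
CS = ½(79 − 49)(90) = 1350; PS = ½(49 − 31)(90) = 810.

Total surplus = 2160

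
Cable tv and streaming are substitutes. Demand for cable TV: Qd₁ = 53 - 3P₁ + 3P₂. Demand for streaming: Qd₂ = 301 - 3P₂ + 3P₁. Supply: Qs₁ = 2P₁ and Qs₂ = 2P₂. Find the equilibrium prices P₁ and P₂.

P₁ = 73, P₂ = 104

Market 1: 53 - 3P₁ + 3P₂ = 2P₁ → 5P₁ - 3P₂ = 53.
Market 2: 5P₂ - 3P₁ = 301.
Eliminating P₂: 5×(1) + 3×(2) gives 16P₁ = 1168, so P₁ = 73.
Back-substitute into (2): P₂ = (301 + 3×73) / 5 = 104.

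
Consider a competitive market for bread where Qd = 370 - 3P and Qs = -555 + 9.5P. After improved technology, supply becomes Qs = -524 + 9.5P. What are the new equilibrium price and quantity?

P' = 71.52, Q' = 155.44

Original equilibrium: P* = 74, Q* = 148.
New equilibrium: 370 - 3P = -524 + 9.5P, so 894 = 12.5P and P' = 71.52; Q' = 370 − 3(71.52) = 155.44.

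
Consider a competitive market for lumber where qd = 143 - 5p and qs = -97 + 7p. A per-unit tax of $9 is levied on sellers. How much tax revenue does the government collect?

Pre-tax equilibrium: p* = 20, q* = 43.
Tax on sellers shifts supply to qs = -97 + 7(p − 9) = -160 + 7p.
143 - 5p = -160 + 7p gives buyer price pb = 25.25; sellers receive ps = 25.25 − 9 = 16.25.
New quantity: q = 143 − 5(25.25) = 16.75.
Revenue = 9 × 16.75 = 150.75.

Tax revenue = 150.75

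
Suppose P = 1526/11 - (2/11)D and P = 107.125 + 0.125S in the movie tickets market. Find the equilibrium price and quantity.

P* = 120, Q* = 103

Set the two price expressions equal: 1526/11 - (2/11)Q = 107.125 + 0.125Q.
2781/88 = (27/88)Q, so Q* = 103.
P* = 1526/11 − (2/11)(103) = 120.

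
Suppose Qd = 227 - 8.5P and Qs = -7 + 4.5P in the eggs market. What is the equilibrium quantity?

Q* = 74

Set Qd = Qs: 227 - 8.5P = -7 + 4.5P.
234 = 13P, so P* = 18.
Q* = 227 − 8.5(18) = 74.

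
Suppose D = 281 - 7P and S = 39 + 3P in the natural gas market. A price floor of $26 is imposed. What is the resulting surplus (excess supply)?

Equilibrium price would be P* = 24.2, so the floor at 26 binds.
At P = 26: D = 99, S = 117.
Surplus = 117 − 99 = 18.

Surplus = 18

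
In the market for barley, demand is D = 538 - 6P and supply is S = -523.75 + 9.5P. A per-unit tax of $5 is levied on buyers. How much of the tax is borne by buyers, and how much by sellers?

Pre-tax equilibrium: P* = 68.5, Q* = 127.
Tax on buyers shifts demand to D = 538 − 6(P + 5) = 508 - 6P.
508 - 6P = -523.75 + 9.5P gives seller price Ps = 4127/62; buyers pay Pb = 4127/62 + 5 = 4437/62.
New quantity: Q = 538 − 6(4437/62) = 3367/31.
Buyer burden = 4437/62 − 68.5 = 95/31; seller burden = 68.5 − 4127/62 = 60/31.

Buyers bear 95/31, sellers bear 60/31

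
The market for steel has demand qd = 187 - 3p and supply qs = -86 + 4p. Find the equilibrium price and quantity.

Set qd = qs: 187 - 3p = -86 + 4p.
273 = 7p, so p* = 39.
q* = 187 − 3(39) = 70.

p* = 39, q* = 70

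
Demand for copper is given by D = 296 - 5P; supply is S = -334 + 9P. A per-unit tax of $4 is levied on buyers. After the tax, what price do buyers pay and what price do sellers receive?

Pre-tax equilibrium: P* = 45, Q* = 71.
Tax on buyers shifts demand to D = 296 − 5(P + 4) = 276 - 5P.
276 - 5P = -334 + 9P gives seller price Ps = 305/7; buyers pay Pb = 305/7 + 4 = 333/7.
New quantity: Q = 296 − 5(333/7) = 407/7.

Buyers pay 333/7, sellers receive 305/7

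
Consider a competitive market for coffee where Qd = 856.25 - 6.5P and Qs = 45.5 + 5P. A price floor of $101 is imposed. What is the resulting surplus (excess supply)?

Equilibrium price would be P* = 70.5, so the floor at 101 binds.
At P = 101: Qd = 199.75, Qs = 550.5.
Surplus = 550.5 − 199.75 = 350.75.

Surplus = 350.75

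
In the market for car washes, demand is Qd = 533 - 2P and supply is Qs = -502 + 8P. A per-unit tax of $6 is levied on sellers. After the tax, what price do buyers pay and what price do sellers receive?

Pre-tax equilibrium: P* = 103.5, Q* = 326.
Tax on sellers shifts supply to Qs = -502 + 8(P − 6) = -550 + 8P.
533 - 2P = -550 + 8P gives buyer price Pb = 108.3; sellers receive Ps = 108.3 − 6 = 102.3.
New quantity: Q = 533 − 2(108.3) = 316.4.

Buyers pay $108.3, sellers receive $102.3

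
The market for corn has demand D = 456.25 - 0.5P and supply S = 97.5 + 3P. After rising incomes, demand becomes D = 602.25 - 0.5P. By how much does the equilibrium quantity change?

ΔQ = 876/7

Original equilibrium: P* = 102.5, Q* = 405.
New equilibrium: 602.25 - 0.5P = 97.5 + 3P, so 504.75 = 3.5P and P' = 2019/14; Q' = 602.25 − 0.5(2019/14) = 3711/7.
Change in quantity: 3711/7 − 405 = 876/7.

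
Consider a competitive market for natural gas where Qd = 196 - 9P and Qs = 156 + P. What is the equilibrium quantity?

Set Qd = Qs: 196 - 9P = 156 + P.
40 = 10P, so P* = 4.
Q* = 196 − 9(4) = 160.

Q* = 160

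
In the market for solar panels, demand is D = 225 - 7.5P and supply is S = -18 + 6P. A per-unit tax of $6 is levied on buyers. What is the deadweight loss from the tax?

Deadweight loss = 60

Pre-tax equilibrium: P* = 18, Q* = 90.
Tax on buyers shifts demand to D = 225 − 7.5(P + 6) = 180 - 7.5P.
180 - 7.5P = -18 + 6P gives seller price Ps = 44/3; buyers pay Pb = 44/3 + 6 = 62/3.
New quantity: Q = 225 − 7.5(62/3) = 70.
DWL = ½ × 6 × (90 − 70) = 60.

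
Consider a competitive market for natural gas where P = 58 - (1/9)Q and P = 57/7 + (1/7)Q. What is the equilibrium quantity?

Set the two price expressions equal: 58 - (1/9)Q = 57/7 + (1/7)Q.
349/7 = (16/63)Q, so Q* = 196.3125.
P* = 58 − (1/9)(196.3125) = 36.1875.

Q* = 196.3125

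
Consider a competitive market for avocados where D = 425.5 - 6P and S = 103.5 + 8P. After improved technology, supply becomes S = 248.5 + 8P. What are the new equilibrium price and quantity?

Original equilibrium: P* = 23, Q* = 287.5.
New equilibrium: 425.5 - 6P = 248.5 + 8P, so 177 = 14P and P' = 177/14; Q' = 425.5 − 6(177/14) = 4895/14.

P' = 177/14, Q' = 4895/14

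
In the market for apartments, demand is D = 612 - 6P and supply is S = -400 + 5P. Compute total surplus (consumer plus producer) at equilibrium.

Total surplus = 660

Equilibrium: 612 - 6P = -400 + 5P gives P* = 92, Q* = 60.
Demand choke price: P = 102; supply starts at P = 80.
CS = ½(102 − 92)(60) = 300; PS = ½(92 − 80)(60) = 360.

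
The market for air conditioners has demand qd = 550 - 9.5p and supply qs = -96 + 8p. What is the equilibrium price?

Set qd = qs: 550 - 9.5p = -96 + 8p.
646 = 17.5p, so p* = 1292/35.
q* = 550 − 9.5(1292/35) = 6976/35.

p* = 1292/35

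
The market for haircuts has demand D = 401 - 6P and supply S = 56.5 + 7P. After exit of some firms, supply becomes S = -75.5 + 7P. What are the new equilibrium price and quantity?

P' = 953/26, Q' = 2354/13

Original equilibrium: P* = 26.5, Q* = 242.
New equilibrium: 401 - 6P = -75.5 + 7P, so 476.5 = 13P and P' = 953/26; Q' = 401 − 6(953/26) = 2354/13.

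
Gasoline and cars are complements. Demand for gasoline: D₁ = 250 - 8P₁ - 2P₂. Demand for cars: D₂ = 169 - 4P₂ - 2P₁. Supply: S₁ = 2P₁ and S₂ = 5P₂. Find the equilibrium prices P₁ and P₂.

Market 1: 250 - 8P₁ - 2P₂ = 2P₁ → 10P₁ + 2P₂ = 250.
Market 2: 9P₂ + 2P₁ = 169.
Eliminating P₂: 9×(1) − 2×(2) gives 86P₁ = 1912, so P₁ = 956/43.
Back-substitute into (2): P₂ = (169 − 2×956/43) / 9 = 595/43.

P₁ = 956/43, P₂ = 595/43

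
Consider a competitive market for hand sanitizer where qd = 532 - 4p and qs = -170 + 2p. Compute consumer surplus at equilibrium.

Consumer surplus = 512

Equilibrium: 532 - 4p = -170 + 2p gives p* = 117, q* = 64.
Demand choke price (qd = 0): p = 133.
CS = ½(133 − 117)(64) = 512.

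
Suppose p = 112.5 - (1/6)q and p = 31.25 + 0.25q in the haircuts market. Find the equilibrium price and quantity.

p* = 80, q* = 195

Set the two price expressions equal: 112.5 - (1/6)q = 31.25 + 0.25q.
81.25 = (5/12)q, so q* = 195.
p* = 112.5 − (1/6)(195) = 80.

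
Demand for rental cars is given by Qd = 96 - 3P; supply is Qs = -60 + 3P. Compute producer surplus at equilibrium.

Equilibrium: 96 - 3P = -60 + 3P gives P* = 26, Q* = 18.
Supply starts at P = 20 (where Qs = 0).
PS = ½(26 − 20)(18) = 54.

Producer surplus = 54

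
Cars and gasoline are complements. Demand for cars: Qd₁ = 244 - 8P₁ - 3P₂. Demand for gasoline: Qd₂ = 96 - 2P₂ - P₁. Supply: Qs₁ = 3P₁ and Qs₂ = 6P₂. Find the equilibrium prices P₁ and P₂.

Market 1: 244 - 8P₁ - 3P₂ = 3P₁ → 11P₁ + 3P₂ = 244.
Market 2: 8P₂ + P₁ = 96.
Eliminating P₂: 8×(1) − 3×(2) gives 85P₁ = 1664, so P₁ = 1664/85.
Back-substitute into (2): P₂ = (96 − 1×1664/85) / 8 = 812/85.

P₁ = 1664/85, P₂ = 812/85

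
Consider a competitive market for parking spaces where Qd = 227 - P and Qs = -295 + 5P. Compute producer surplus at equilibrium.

Equilibrium: 227 - P = -295 + 5P gives P* = 87, Q* = 140.
Supply starts at P = 59 (where Qs = 0).
PS = ½(87 − 59)(140) = 1960.

Producer surplus = 1960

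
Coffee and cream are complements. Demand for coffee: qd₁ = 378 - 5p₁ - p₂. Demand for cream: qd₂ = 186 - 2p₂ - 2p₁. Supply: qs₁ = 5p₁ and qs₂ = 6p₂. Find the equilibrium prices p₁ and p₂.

Market 1: 378 - 5p₁ - p₂ = 5p₁ → 10p₁ + p₂ = 378.
Market 2: 8p₂ + 2p₁ = 186.
Eliminating p₂: 8×(1) − 1×(2) gives 78p₁ = 2838, so p₁ = 473/13.
Back-substitute into (2): p₂ = (186 − 2×473/13) / 8 = 184/13.

p₁ = 473/13, p₂ = 184/13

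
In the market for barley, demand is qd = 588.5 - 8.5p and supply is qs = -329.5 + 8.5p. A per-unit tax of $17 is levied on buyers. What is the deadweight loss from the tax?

Pre-tax equilibrium: p* = 54, q* = 129.5.
Tax on buyers shifts demand to qd = 588.5 − 8.5(p + 17) = 444 - 8.5p.
444 - 8.5p = -329.5 + 8.5p gives seller price ps = 45.5; buyers pay pb = 45.5 + 17 = 62.5.
New quantity: q = 588.5 − 8.5(62.5) = 57.25.
DWL = ½ × 17 × (129.5 − 57.25) = 614.125.

Deadweight loss = 614.125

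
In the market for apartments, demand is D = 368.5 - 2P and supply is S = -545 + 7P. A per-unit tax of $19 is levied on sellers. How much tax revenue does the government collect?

Tax revenue = 46493/18

Pre-tax equilibrium: P* = 101.5, Q* = 165.5.
Tax on sellers shifts supply to S = -545 + 7(P − 19) = -678 + 7P.
368.5 - 2P = -678 + 7P gives buyer price Pb = 2093/18; sellers receive Ps = 2093/18 − 19 = 1751/18.
New quantity: Q = 368.5 − 2(2093/18) = 2447/18.
Revenue = 19 × 2447/18 = 46493/18.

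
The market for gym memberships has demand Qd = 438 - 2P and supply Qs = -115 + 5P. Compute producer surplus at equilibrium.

Producer surplus = 7840

Equilibrium: 438 - 2P = -115 + 5P gives P* = 79, Q* = 280.
Supply starts at P = 23 (where Qs = 0).
PS = ½(79 − 23)(280) = 7840.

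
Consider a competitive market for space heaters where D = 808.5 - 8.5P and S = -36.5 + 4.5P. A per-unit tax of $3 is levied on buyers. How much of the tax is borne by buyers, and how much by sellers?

Buyers bear 27/26, sellers bear 51/26

Pre-tax equilibrium: P* = 65, Q* = 256.
Tax on buyers shifts demand to D = 808.5 − 8.5(P + 3) = 783 - 8.5P.
783 - 8.5P = -36.5 + 4.5P gives seller price Ps = 1639/26; buyers pay Pb = 1639/26 + 3 = 1717/26.
New quantity: Q = 808.5 − 8.5(1717/26) = 12853/52.
Buyer burden = 1717/26 − 65 = 27/26; seller burden = 65 − 1639/26 = 51/26.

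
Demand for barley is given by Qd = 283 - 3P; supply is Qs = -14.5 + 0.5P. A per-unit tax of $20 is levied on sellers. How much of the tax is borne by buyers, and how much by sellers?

Buyers bear 20/7, sellers bear 120/7

Pre-tax equilibrium: P* = 85, Q* = 28.
Tax on sellers shifts supply to Qs = -14.5 + 0.5(P − 20) = -24.5 + 0.5P.
283 - 3P = -24.5 + 0.5P gives buyer price Pb = 615/7; sellers receive Ps = 615/7 − 20 = 475/7.
New quantity: Q = 283 − 3(615/7) = 136/7.
Buyer burden = 615/7 − 85 = 20/7; seller burden = 85 − 475/7 = 120/7.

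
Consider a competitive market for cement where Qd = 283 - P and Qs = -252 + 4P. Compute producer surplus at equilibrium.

Producer surplus = 3872

Equilibrium: 283 - P = -252 + 4P gives P* = 107, Q* = 176.
Supply starts at P = 63 (where Qs = 0).
PS = ½(107 − 63)(176) = 3872.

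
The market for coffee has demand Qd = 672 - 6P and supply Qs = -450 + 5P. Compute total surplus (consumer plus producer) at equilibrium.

Total surplus = 660

Equilibrium: 672 - 6P = -450 + 5P gives P* = 102, Q* = 60.
Demand choke price: P = 112; supply starts at P = 90.
CS = ½(112 − 102)(60) = 300; PS = ½(102 − 90)(60) = 360.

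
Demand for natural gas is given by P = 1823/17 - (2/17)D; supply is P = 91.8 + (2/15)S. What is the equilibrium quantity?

Q* = 61.5

Set the two price expressions equal: 1823/17 - (2/17)Q = 91.8 + (2/15)Q.
1312/85 = (64/255)Q, so Q* = 61.5.
P* = 1823/17 − (2/17)(61.5) = 100.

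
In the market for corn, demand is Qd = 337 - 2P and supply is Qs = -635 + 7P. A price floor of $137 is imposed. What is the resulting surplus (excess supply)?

Surplus = 261

Equilibrium price would be P* = 108, so the floor at 137 binds.
At P = 137: Qd = 63, Qs = 324.
Surplus = 324 − 63 = 261.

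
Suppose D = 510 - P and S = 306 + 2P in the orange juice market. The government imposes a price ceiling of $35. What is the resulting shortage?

Shortage = 99

Equilibrium price would be P* = 68, so the ceiling at 35 binds.
At P = 35: D = 510 − 1(35) = 475, S = 306 + 2(35) = 376.
Shortage = 475 − 376 = 99.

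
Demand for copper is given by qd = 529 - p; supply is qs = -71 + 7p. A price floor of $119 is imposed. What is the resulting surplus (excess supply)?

Surplus = 352

Equilibrium price would be p* = 75, so the floor at 119 binds.
At p = 119: qd = 410, qs = 762.
Surplus = 762 − 410 = 352.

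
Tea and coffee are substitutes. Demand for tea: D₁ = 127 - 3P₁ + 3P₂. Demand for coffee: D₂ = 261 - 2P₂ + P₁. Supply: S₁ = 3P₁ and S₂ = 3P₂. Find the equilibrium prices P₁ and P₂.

Market 1: 127 - 3P₁ + 3P₂ = 3P₁ → 6P₁ - 3P₂ = 127.
Market 2: 5P₂ - P₁ = 261.
Eliminating P₂: 5×(1) + 3×(2) gives 27P₁ = 1418, so P₁ = 1418/27.
Back-substitute into (2): P₂ = (261 + 1×1418/27) / 5 = 1693/27.

P₁ = 1418/27, P₂ = 1693/27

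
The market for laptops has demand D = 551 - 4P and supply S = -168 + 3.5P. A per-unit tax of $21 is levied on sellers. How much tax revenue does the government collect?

Tax revenue = 2695

Pre-tax equilibrium: P* = 1438/15, Q* = 2513/15.
Tax on sellers shifts supply to S = -168 + 3.5(P − 21) = -241.5 + 3.5P.
551 - 4P = -241.5 + 3.5P gives buyer price Pb = 317/3; sellers receive Ps = 317/3 − 21 = 254/3.
New quantity: Q = 551 − 4(317/3) = 385/3.
Revenue = 21 × 385/3 = 2695.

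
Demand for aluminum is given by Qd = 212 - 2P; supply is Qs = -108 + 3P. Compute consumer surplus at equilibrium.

Consumer surplus = 1764

Equilibrium: 212 - 2P = -108 + 3P gives P* = 64, Q* = 84.
Demand choke price (Qd = 0): P = 106.
CS = ½(106 − 64)(84) = 1764.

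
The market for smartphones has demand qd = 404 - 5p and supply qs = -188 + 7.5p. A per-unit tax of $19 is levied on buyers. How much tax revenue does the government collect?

Tax revenue = 2093.8

Pre-tax equilibrium: p* = 47.36, q* = 167.2.
Tax on buyers shifts demand to qd = 404 − 5(p + 19) = 309 - 5p.
309 - 5p = -188 + 7.5p gives seller price ps = 39.76; buyers pay pb = 39.76 + 19 = 58.76.
New quantity: q = 404 − 5(58.76) = 110.2.
Revenue = 19 × 110.2 = 2093.8.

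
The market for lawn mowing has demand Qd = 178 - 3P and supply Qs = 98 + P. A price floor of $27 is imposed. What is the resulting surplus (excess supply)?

Surplus = 28

Equilibrium price would be P* = 20, so the floor at 27 binds.
At P = 27: Qd = 97, Qs = 125.
Surplus = 125 − 97 = 28.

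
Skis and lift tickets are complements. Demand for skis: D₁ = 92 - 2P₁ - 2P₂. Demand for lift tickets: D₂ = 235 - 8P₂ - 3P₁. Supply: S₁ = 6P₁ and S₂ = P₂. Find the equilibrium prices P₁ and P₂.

P₁ = 179/33, P₂ = 802/33

Market 1: 92 - 2P₁ - 2P₂ = 6P₁ → 8P₁ + 2P₂ = 92.
Market 2: 9P₂ + 3P₁ = 235.
Eliminating P₂: 9×(1) − 2×(2) gives 66P₁ = 358, so P₁ = 179/33.
Back-substitute into (2): P₂ = (235 − 3×179/33) / 9 = 802/33.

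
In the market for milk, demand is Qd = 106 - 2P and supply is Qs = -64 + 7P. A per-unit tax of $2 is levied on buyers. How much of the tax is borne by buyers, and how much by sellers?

Pre-tax equilibrium: P* = 170/9, Q* = 614/9.
Tax on buyers shifts demand to Qd = 106 − 2(P + 2) = 102 - 2P.
102 - 2P = -64 + 7P gives seller price Ps = 166/9; buyers pay Pb = 166/9 + 2 = 184/9.
New quantity: Q = 106 − 2(184/9) = 586/9.
Buyer burden = 184/9 − 170/9 = 14/9; seller burden = 170/9 − 166/9 = 4/9.

Buyers bear 14/9, sellers bear 4/9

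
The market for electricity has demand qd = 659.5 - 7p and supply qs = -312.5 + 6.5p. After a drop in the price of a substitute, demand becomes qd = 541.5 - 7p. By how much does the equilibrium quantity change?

Δq = -1534/27

Original equilibrium: p* = 72, q* = 155.5.
New equilibrium: 541.5 - 7p = -312.5 + 6.5p, so 854 = 13.5p and p' = 1708/27; q' = 541.5 − 7(1708/27) = 5329/54.
Change in quantity: 5329/54 − 155.5 = -1534/27.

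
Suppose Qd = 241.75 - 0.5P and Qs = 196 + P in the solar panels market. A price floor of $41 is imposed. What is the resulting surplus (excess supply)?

Surplus = 15.75

Equilibrium price would be P* = 30.5, so the floor at 41 binds.
At P = 41: Qd = 221.25, Qs = 237.
Surplus = 237 − 221.25 = 15.75.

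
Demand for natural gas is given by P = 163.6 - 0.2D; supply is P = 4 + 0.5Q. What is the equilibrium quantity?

Set the two price expressions equal: 163.6 - 0.2Q = 4 + 0.5Q.
159.6 = 0.7Q, so Q* = 228.
P* = 163.6 − (0.2)(228) = 118.

Q* = 228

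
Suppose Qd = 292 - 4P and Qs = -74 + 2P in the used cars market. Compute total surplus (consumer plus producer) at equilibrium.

Total surplus = 864

Equilibrium: 292 - 4P = -74 + 2P gives P* = 61, Q* = 48.
Demand choke price: P = 73; supply starts at P = 37.
CS = ½(73 − 61)(48) = 288; PS = ½(61 − 37)(48) = 576.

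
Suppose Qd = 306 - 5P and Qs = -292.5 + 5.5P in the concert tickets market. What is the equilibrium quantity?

Set Qd = Qs: 306 - 5P = -292.5 + 5.5P.
598.5 = 10.5P, so P* = 57.
Q* = 306 − 5(57) = 21.

Q* = 21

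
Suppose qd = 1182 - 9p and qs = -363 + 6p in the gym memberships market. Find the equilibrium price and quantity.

p* = 103, q* = 255

Set qd = qs: 1182 - 9p = -363 + 6p.
1545 = 15p, so p* = 103.
q* = 1182 − 9(103) = 255.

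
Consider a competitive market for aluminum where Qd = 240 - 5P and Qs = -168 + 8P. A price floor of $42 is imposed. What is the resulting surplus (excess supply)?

Surplus = 138

Equilibrium price would be P* = 408/13, so the floor at 42 binds.
At P = 42: Qd = 30, Qs = 168.
Surplus = 168 − 30 = 138.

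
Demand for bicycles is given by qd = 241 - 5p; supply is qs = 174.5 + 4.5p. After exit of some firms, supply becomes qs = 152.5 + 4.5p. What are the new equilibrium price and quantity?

p' = 177/19, q' = 3694/19

Original equilibrium: p* = 7, q* = 206.
New equilibrium: 241 - 5p = 152.5 + 4.5p, so 88.5 = 9.5p and p' = 177/19; q' = 241 − 5(177/19) = 3694/19.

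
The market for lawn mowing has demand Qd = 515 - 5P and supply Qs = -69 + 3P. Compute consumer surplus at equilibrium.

Consumer surplus = 2250

Equilibrium: 515 - 5P = -69 + 3P gives P* = 73, Q* = 150.
Demand choke price (Qd = 0): P = 103.
CS = ½(103 − 73)(150) = 2250.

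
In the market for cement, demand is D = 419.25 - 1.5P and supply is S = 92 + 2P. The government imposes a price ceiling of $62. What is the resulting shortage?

Shortage = 110.25

Equilibrium price would be P* = 93.5, so the ceiling at 62 binds.
At P = 62: D = 419.25 − 1.5(62) = 326.25, S = 92 + 2(62) = 216.
Shortage = 326.25 − 216 = 110.25.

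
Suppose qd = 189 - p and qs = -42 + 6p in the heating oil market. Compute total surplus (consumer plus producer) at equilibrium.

Equilibrium: 189 - p = -42 + 6p gives p* = 33, q* = 156.
Demand choke price: p = 189; supply starts at p = 7.
CS = ½(189 − 33)(156) = 12168; PS = ½(33 − 7)(156) = 2028.

Total surplus = 14196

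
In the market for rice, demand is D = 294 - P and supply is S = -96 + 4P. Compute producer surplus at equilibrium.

Equilibrium: 294 - P = -96 + 4P gives P* = 78, Q* = 216.
Supply starts at P = 24 (where S = 0).
PS = ½(78 − 24)(216) = 5832.

Producer surplus = 5832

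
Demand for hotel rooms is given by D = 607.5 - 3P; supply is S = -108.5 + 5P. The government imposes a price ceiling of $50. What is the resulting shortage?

Equilibrium price would be P* = 89.5, so the ceiling at 50 binds.
At P = 50: D = 607.5 − 3(50) = 457.5, S = -108.5 + 5(50) = 141.5.
Shortage = 457.5 − 141.5 = 316.

Shortage = 316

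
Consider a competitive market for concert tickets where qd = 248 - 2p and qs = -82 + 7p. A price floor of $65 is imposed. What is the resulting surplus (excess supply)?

Surplus = 255

Equilibrium price would be p* = 110/3, so the floor at 65 binds.
At p = 65: qd = 118, qs = 373.
Surplus = 373 − 118 = 255.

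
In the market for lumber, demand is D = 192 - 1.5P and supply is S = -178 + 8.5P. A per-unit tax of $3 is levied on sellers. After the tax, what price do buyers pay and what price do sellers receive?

Buyers pay $39.55, sellers receive $36.55

Pre-tax equilibrium: P* = 37, Q* = 136.5.
Tax on sellers shifts supply to S = -178 + 8.5(P − 3) = -203.5 + 8.5P.
192 - 1.5P = -203.5 + 8.5P gives buyer price Pb = 39.55; sellers receive Ps = 39.55 − 3 = 36.55.
New quantity: Q = 192 − 1.5(39.55) = 132.675.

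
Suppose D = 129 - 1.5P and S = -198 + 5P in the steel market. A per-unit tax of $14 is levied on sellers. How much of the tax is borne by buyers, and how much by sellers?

Pre-tax equilibrium: P* = 654/13, Q* = 696/13.
Tax on sellers shifts supply to S = -198 + 5(P − 14) = -268 + 5P.
129 - 1.5P = -268 + 5P gives buyer price Pb = 794/13; sellers receive Ps = 794/13 − 14 = 612/13.
New quantity: Q = 129 − 1.5(794/13) = 486/13.
Buyer burden = 794/13 − 654/13 = 140/13; seller burden = 654/13 − 612/13 = 42/13.

Buyers bear 140/13, sellers bear 42/13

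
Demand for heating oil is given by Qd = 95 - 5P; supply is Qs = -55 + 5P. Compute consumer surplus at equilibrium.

Consumer surplus = 40

Equilibrium: 95 - 5P = -55 + 5P gives P* = 15, Q* = 20.
Demand choke price (Qd = 0): P = 19.
CS = ½(19 − 15)(20) = 40.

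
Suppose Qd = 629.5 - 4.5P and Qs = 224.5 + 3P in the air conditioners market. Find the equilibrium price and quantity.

P* = 54, Q* = 386.5

Set Qd = Qs: 629.5 - 4.5P = 224.5 + 3P.
405 = 7.5P, so P* = 54.
Q* = 629.5 − 4.5(54) = 386.5.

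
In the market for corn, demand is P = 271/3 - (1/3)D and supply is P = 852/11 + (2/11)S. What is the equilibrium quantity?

Q* = 25

Set the two price expressions equal: 271/3 - (1/3)Q = 852/11 + (2/11)Q.
425/33 = (17/33)Q, so Q* = 25.
P* = 271/3 − (1/3)(25) = 82.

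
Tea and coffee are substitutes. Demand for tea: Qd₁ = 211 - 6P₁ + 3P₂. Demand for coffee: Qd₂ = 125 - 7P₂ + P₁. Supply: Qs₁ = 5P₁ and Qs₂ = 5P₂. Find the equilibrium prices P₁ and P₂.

P₁ = 969/43, P₂ = 1586/129

Market 1: 211 - 6P₁ + 3P₂ = 5P₁ → 11P₁ - 3P₂ = 211.
Market 2: 12P₂ - P₁ = 125.
Eliminating P₂: 12×(1) + 3×(2) gives 129P₁ = 2907, so P₁ = 969/43.
Back-substitute into (2): P₂ = (125 + 1×969/43) / 12 = 1586/129.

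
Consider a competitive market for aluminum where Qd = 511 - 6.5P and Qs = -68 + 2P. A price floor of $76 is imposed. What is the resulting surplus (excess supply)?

Surplus = 67

Equilibrium price would be P* = 1158/17, so the floor at 76 binds.
At P = 76: Qd = 17, Qs = 84.
Surplus = 84 − 17 = 67.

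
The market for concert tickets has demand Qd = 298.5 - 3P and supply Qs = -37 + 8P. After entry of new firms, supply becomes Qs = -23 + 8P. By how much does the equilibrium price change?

Original equilibrium: P* = 30.5, Q* = 207.
New equilibrium: 298.5 - 3P = -23 + 8P, so 321.5 = 11P and P' = 643/22; Q' = 298.5 − 3(643/22) = 2319/11.
Change in price: 643/22 − 30.5 = -14/11.

ΔP = -14/11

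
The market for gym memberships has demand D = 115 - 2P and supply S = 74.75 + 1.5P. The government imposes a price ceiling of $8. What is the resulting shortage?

Shortage = 12.25

Equilibrium price would be P* = 11.5, so the ceiling at 8 binds.
At P = 8: D = 115 − 2(8) = 99, S = 74.75 + 1.5(8) = 86.75.
Shortage = 99 − 86.75 = 12.25.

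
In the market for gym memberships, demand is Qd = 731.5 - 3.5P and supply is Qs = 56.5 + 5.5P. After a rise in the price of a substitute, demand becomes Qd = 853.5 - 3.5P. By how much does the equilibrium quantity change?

ΔQ = 671/9

Original equilibrium: P* = 75, Q* = 469.
New equilibrium: 853.5 - 3.5P = 56.5 + 5.5P, so 797 = 9P and P' = 797/9; Q' = 853.5 − 3.5(797/9) = 4892/9.
Change in quantity: 4892/9 − 469 = 671/9.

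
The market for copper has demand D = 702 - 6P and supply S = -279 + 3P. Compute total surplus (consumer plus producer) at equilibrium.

Equilibrium: 702 - 6P = -279 + 3P gives P* = 109, Q* = 48.
Demand choke price: P = 117; supply starts at P = 93.
CS = ½(117 − 109)(48) = 192; PS = ½(109 − 93)(48) = 384.

Total surplus = 576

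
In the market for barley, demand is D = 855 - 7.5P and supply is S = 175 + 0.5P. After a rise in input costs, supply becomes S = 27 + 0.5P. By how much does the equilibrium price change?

ΔP = 18.5

Original equilibrium: P* = 85, Q* = 217.5.
New equilibrium: 855 - 7.5P = 27 + 0.5P, so 828 = 8P and P' = 103.5; Q' = 855 − 7.5(103.5) = 78.75.
Change in price: 103.5 − 85 = 18.5.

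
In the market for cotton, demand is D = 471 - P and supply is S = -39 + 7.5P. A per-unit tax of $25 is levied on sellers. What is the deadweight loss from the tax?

Deadweight loss = 9375/34

Pre-tax equilibrium: P* = 60, Q* = 411.
Tax on sellers shifts supply to S = -39 + 7.5(P − 25) = -226.5 + 7.5P.
471 - P = -226.5 + 7.5P gives buyer price Pb = 1395/17; sellers receive Ps = 1395/17 − 25 = 970/17.
New quantity: Q = 471 − 1(1395/17) = 6612/17.
DWL = ½ × 25 × (411 − 6612/17) = 9375/34.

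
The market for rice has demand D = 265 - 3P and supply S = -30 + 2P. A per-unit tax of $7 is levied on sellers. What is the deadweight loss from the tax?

Pre-tax equilibrium: P* = 59, Q* = 88.
Tax on sellers shifts supply to S = -30 + 2(P − 7) = -44 + 2P.
265 - 3P = -44 + 2P gives buyer price Pb = 61.8; sellers receive Ps = 61.8 − 7 = 54.8.
New quantity: Q = 265 − 3(61.8) = 79.6.
DWL = ½ × 7 × (88 − 79.6) = 29.4.

Deadweight loss = 29.4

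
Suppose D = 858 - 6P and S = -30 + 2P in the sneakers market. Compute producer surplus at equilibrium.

Producer surplus = 9216

Equilibrium: 858 - 6P = -30 + 2P gives P* = 111, Q* = 192.
Supply starts at P = 15 (where S = 0).
PS = ½(111 − 15)(192) = 9216.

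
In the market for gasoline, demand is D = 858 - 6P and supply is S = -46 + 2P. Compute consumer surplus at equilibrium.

Consumer surplus = 2700

Equilibrium: 858 - 6P = -46 + 2P gives P* = 113, Q* = 180.
Demand choke price (D = 0): P = 143.
CS = ½(143 − 113)(180) = 2700.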